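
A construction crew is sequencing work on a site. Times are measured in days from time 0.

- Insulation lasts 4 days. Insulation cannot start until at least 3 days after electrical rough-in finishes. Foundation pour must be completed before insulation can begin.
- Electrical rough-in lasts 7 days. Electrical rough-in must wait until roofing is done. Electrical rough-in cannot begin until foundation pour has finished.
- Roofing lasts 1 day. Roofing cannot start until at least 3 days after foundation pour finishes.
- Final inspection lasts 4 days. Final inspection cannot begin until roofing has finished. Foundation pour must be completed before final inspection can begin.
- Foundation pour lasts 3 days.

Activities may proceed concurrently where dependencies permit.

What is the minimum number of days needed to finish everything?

Foundation pour has no prerequisites, so it starts at day 0 and finishes at day 3.
Roofing cannot begin until foundation pour (finishes day 3, plus 3-day gap → day 6). It runs from day 6 to 6 + 1 = day 7.
Final inspection needs all of roofing (finishes day 7); foundation pour (finishes day 3). That puts its earliest start at day 7; it finishes at 7 + 4 = day 11.
Electrical rough-in cannot start until roofing (finishes day 7); foundation pour (finishes day 3). The controlling bound is day 7, so electrical rough-in finishes at 7 + 7 = day 14.
Insulation cannot start until electrical rough-in (finishes day 14, plus 3-day gap → day 17); foundation pour (finishes day 3). The controlling bound is day 17, so insulation finishes at 17 + 4 = day 21.
All tasks are finished once the last one completes. Finish times: Foundation pour at 3, Roofing at 7, Electrical rough-in at 14, Insulation at 21, Final inspection at 11. The latest is day 21.

21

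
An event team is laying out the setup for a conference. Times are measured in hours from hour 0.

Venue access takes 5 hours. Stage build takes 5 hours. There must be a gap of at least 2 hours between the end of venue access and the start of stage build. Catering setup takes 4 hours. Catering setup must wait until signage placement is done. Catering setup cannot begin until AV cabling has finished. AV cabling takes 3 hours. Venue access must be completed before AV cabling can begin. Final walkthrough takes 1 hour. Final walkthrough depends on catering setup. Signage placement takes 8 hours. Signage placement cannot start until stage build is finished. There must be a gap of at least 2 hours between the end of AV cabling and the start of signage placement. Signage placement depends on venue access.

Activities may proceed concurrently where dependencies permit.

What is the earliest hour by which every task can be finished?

25

Nothing blocks venue access, so it runs from hour 0 to hour 5.
After venue access (finishes hour 5), AV cabling can start at hour 5 and finishes at hour 8.
After venue access (finishes hour 5, plus 2-hour gap → hour 7), stage build can start at hour 7 and finishes at hour 12.
Signage placement needs all of stage build (finishes hour 12); AV cabling (finishes hour 8, plus 2-hour gap → hour 10); venue access (finishes hour 5). That puts its earliest start at hour 12; it finishes at 12 + 8 = hour 20.
For catering setup: signage placement (finishes hour 20); AV cabling (finishes hour 8). Taking the maximum gives a start of hour 20, and it finishes at 20 + 4 = hour 24.
Final walkthrough cannot begin until catering setup (finishes hour 24). It runs from hour 24 to 24 + 1 = hour 25.
All tasks are finished once the last one completes. Finish times: Venue access at 5, Stage build at 12, AV cabling at 8, Signage placement at 20, Catering setup at 24, Final walkthrough at 25. The latest is hour 25.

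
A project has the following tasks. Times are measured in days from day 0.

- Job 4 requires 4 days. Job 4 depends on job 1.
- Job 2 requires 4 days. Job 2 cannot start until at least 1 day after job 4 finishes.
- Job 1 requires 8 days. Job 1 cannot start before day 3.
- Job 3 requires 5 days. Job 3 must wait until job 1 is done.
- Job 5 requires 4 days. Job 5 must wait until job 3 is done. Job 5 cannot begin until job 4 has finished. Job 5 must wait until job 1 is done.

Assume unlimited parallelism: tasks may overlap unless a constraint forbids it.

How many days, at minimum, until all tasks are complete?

Job 1 waits on its own release at day 3, so it starts at day 3 and finishes at 3 + 8 = day 11.
Job 4 waits on job 1 (finishes day 11), so it starts at day 11 and finishes at 11 + 4 = day 15.
Job 2 waits on job 4 (finishes day 15, plus 1-day gap → day 16), so it starts at day 16 and finishes at 16 + 4 = day 20.
Job 3 cannot begin until job 1 (finishes day 11). It runs from day 11 to 11 + 5 = day 16.
Job 5 has to wait for job 3 (finishes day 16); job 4 (finishes day 15); job 1 (finishes day 11). The latest of these is day 16, so job 5 runs day 16 to 16 + 4 = day 20.
All tasks are finished once the last one completes. Finish times: Job 1 at 11, Job 2 at 20, Job 3 at 16, Job 4 at 15, Job 5 at 20. The latest is day 20.

20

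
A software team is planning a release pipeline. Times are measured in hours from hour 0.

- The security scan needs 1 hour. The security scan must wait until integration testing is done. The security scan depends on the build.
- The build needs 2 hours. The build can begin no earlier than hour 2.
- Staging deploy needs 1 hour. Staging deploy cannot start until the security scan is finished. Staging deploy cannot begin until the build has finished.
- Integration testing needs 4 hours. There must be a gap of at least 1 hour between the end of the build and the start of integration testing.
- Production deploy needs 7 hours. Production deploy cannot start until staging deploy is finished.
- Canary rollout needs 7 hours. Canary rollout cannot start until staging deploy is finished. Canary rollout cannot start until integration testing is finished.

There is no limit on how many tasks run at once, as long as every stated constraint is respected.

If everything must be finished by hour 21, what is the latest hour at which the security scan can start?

Canary rollout must finish by hour 21; it takes 7 hours, so it must start by 21 − 7 = hour 14.
Production deploy has no dependents, so it just needs to finish by hour 21. Starting by 21 − 7 = hour 14 achieves that.
For staging deploy: canary rollout (must start by hour 14); production deploy (must start by hour 14). The most restrictive is hour 14; with a 1-hour duration, staging deploy must start by hour 13.
Since staging deploy (must start by hour 13) depends on it, the security scan must finish by hour 13. Backing off its 1-hour duration gives a latest start of hour 12.

12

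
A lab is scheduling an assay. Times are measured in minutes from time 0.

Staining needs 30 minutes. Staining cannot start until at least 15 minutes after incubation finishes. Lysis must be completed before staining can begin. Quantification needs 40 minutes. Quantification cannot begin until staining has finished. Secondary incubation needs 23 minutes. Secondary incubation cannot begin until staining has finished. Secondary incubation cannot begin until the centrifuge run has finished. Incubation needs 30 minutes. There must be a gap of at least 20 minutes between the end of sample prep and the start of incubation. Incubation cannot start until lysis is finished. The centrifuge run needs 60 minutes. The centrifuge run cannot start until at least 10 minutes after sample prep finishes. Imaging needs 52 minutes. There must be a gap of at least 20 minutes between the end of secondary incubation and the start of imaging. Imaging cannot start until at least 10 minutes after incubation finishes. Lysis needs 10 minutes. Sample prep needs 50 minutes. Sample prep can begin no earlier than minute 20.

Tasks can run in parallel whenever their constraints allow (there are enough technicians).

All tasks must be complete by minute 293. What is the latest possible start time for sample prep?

To finish by minute 293, imaging (duration 52) must start no later than minute 241.
Secondary incubation must finish before imaging (must start by minute 241, minus 20-minute gap → minute 221). With a 23-minute duration, secondary incubation must start by 221 − 23 = minute 198.
Quantification must finish by minute 293; it takes 40 minutes, so it must start by 293 − 40 = minute 253.
Staining must finish in time for secondary incubation (must start by minute 198); quantification (must start by minute 253). The tightest is minute 198, so staining must start by 198 − 30 = minute 168.
For incubation: staining (must start by minute 168, minus 15-minute gap → minute 153); imaging (must start by minute 241, minus 10-minute gap → minute 231). The most restrictive is minute 153; with a 30-minute duration, incubation must start by minute 123.
The centrifuge run feeds into secondary incubation (must start by minute 198); so the centrifuge run must finish by minute 198 and therefore start by minute 138.
Sample prep must finish in time for incubation (must start by minute 123, minus 20-minute gap → minute 103); the centrifuge run (must start by minute 138, minus 10-minute gap → minute 128). The tightest is minute 103, so sample prep must start by 103 − 50 = minute 53.

53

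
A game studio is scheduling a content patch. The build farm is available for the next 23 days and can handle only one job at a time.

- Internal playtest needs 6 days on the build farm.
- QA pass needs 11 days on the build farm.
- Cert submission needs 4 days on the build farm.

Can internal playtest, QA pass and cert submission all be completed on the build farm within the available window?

Yes

Running back to back, the jobs need 6 + 11 + 4 = 21 days on the build farm.
Since 21 ≤ 23, they fit within the window.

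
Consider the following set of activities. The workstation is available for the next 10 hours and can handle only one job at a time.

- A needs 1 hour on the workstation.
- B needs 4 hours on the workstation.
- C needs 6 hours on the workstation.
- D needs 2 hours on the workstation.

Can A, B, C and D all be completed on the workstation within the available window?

Running back to back, the jobs need 1 + 4 + 6 + 2 = 13 hours on the workstation.
Since 13 > 10, they cannot all fit.

No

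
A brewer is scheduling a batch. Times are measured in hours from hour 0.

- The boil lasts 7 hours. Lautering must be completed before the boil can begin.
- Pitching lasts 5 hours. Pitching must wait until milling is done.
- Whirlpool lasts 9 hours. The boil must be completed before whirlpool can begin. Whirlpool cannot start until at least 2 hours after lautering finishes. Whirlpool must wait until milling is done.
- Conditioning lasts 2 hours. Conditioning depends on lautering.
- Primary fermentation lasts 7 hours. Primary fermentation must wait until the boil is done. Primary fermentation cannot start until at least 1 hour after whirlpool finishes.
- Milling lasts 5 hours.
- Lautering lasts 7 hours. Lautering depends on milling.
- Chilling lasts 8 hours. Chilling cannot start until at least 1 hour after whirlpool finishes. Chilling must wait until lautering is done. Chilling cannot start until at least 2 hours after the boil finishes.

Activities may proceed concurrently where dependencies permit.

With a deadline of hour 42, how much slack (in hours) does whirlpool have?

Nothing blocks milling, so it runs from hour 0 to hour 5.
After milling (finishes hour 5), lautering can start at hour 5 and finishes at hour 12.
The boil waits on lautering (finishes hour 12), so it starts at hour 12 and finishes at 12 + 7 = hour 19.
Whirlpool has to wait for the boil (finishes hour 19); lautering (finishes hour 12, plus 2-hour gap → hour 14); milling (finishes hour 5). The latest of these is hour 19, so whirlpool runs hour 19 to 19 + 9 = hour 28.

Working backward from the deadline:
Nothing follows chilling; the deadline of hour 42 is its only limit. It must start by 42 − 8 = hour 34.
Primary fermentation must finish by hour 42; it takes 7 hours, so it must start by 42 − 7 = hour 35.
For whirlpool: chilling (must start by hour 34, minus 1-hour gap → hour 33); primary fermentation (must start by hour 35, minus 1-hour gap → hour 34). The most restrictive is hour 33; with a 9-hour duration, whirlpool must start by hour 24.
So whirlpool can start as early as hour 19 and as late as hour 24, giving 24 − 19 = 5 hours of slack.

5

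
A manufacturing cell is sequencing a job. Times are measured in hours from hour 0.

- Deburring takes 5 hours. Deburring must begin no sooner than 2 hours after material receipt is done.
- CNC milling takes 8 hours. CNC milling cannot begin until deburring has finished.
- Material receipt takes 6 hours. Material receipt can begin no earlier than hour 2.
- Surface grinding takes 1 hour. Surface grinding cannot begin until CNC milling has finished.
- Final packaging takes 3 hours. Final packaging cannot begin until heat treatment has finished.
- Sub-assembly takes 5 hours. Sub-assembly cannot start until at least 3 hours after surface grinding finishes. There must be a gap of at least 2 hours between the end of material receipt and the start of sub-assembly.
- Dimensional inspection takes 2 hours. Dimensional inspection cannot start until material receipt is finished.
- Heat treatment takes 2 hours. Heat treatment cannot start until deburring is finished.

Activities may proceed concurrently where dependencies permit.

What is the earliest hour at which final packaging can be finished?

Material receipt waits on its own release at hour 2, so it starts at hour 2 and finishes at 2 + 6 = hour 8.
After material receipt (finishes hour 8, plus 2-hour gap → hour 10), deburring can start at hour 10 and finishes at hour 15.
After deburring (finishes hour 15), heat treatment can start at hour 15 and finishes at hour 17.
Final packaging cannot begin until heat treatment (finishes hour 17). It runs from hour 17 to 17 + 3 = hour 20.

20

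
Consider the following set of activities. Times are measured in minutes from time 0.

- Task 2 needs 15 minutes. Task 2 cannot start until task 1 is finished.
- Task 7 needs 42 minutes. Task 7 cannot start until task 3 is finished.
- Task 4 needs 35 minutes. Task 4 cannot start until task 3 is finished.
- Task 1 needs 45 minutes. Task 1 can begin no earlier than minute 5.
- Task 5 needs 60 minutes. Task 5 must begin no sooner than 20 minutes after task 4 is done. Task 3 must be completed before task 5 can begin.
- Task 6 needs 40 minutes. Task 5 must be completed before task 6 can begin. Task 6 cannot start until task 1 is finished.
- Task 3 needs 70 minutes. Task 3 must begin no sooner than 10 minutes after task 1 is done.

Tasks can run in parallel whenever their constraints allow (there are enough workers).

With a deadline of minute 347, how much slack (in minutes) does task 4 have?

Task 1 waits on its own release at minute 5, so it starts at minute 5 and finishes at 5 + 45 = minute 50.
Task 3 waits on task 1 (finishes minute 50, plus 10-minute gap → minute 60), so it starts at minute 60 and finishes at 60 + 70 = minute 130.
After task 3 (finishes minute 130), task 4 can start at minute 130 and finishes at minute 165.

Working backward from the deadline:
Task 6 must finish by minute 347; it takes 40 minutes, so it must start by 347 − 40 = minute 307.
Task 5 has to be done before task 6 (must start by minute 307). That means finishing by minute 307, i.e. starting by 307 − 60 = minute 247.
Since task 5 (must start by minute 247, minus 20-minute gap → minute 227) depends on it, task 4 must finish by minute 227. Backing off its 35-minute duration gives a latest start of minute 192.
So task 4 can start as early as minute 130 and as late as minute 192, giving 192 − 130 = 62 minutes of slack.

62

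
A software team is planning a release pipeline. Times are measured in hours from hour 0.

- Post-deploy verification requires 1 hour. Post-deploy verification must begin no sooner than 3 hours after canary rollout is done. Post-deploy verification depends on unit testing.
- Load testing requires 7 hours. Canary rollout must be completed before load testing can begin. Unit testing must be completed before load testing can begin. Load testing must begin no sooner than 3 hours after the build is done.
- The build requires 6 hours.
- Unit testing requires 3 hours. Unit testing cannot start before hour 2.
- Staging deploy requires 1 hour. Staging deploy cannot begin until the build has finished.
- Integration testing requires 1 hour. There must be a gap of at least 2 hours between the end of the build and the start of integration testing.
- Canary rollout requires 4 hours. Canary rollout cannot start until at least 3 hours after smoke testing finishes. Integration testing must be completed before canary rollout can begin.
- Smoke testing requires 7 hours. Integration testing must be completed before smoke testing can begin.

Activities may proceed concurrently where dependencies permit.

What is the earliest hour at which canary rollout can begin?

The build can start immediately at hour 0; it finishes at hour 6.
After the build (finishes hour 6, plus 2-hour gap → hour 8), integration testing can start at hour 8 and finishes at hour 9.
Smoke testing cannot begin until integration testing (finishes hour 9). It runs from hour 9 to 9 + 7 = hour 16.
Canary rollout waits on smoke testing (finishes hour 16, plus 3-hour gap → hour 19); integration testing (finishes hour 9). The latest of these is hour 19, which is the earliest canary rollout can start.

19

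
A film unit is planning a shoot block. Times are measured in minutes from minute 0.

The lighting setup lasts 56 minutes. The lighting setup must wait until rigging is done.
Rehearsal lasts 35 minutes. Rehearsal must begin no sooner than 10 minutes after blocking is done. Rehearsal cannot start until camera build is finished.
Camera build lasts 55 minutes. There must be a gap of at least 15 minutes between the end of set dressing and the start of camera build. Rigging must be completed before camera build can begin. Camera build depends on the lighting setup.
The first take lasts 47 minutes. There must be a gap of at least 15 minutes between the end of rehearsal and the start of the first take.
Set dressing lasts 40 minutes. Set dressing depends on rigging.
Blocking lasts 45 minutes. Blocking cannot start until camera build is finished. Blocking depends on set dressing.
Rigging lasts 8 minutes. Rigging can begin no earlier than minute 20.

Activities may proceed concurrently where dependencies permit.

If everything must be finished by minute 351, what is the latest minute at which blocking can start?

199

The first take has no dependents, so it just needs to finish by minute 351. Starting by 351 − 47 = minute 304 achieves that.
Rehearsal feeds into the first take (must start by minute 304, minus 15-minute gap → minute 289); so rehearsal must finish by minute 289 and therefore start by minute 254.
Blocking feeds into rehearsal (must start by minute 254, minus 10-minute gap → minute 244); so blocking must finish by minute 244 and therefore start by minute 199.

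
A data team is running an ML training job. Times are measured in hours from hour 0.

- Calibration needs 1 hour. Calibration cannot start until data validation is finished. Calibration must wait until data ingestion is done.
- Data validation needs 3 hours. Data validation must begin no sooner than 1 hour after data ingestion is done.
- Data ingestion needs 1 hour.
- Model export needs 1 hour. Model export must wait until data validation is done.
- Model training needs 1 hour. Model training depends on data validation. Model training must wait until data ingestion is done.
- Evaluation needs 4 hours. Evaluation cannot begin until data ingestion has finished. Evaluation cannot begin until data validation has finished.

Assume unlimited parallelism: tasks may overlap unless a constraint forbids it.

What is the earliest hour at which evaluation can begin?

Data ingestion can start immediately at hour 0; it finishes at hour 1.
After data ingestion (finishes hour 1, plus 1-hour gap → hour 2), data validation can start at hour 2 and finishes at hour 5.
Evaluation waits on data ingestion (finishes hour 1); data validation (finishes hour 5). The latest of these is hour 5, which is the earliest evaluation can start.

5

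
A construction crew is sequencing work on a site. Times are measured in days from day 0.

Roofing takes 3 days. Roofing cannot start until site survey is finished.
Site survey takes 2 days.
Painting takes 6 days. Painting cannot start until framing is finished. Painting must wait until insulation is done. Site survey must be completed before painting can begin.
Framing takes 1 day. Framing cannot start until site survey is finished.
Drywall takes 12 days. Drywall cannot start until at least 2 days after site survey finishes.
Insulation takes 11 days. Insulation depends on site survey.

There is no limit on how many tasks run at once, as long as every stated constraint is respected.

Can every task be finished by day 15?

Nothing blocks site survey, so it runs from day 0 to day 2.
Drywall waits on site survey (finishes day 2, plus 2-day gap → day 4), so it starts at day 4 and finishes at 4 + 12 = day 16.
Insulation cannot begin until site survey (finishes day 2). It runs from day 2 to 2 + 11 = day 13.
Roofing waits on site survey (finishes day 2), so it starts at day 2 and finishes at 2 + 3 = day 5.
Framing waits on site survey (finishes day 2), so it starts at day 2 and finishes at 2 + 1 = day 3.
Painting needs all of framing (finishes day 3); insulation (finishes day 13); site survey (finishes day 2). That puts its earliest start at day 13; it finishes at 13 + 6 = day 19.
The earliest everything can be done is day 19, which is after the deadline of 15, so it is not possible.

No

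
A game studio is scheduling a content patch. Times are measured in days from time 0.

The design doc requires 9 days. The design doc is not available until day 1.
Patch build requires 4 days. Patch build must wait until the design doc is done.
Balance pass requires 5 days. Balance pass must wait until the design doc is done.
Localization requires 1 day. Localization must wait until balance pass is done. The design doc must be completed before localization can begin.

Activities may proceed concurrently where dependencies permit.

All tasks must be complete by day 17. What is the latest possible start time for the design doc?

Localization must finish by day 17; it takes 1 day, so it must start by 17 − 1 = day 16.
Balance pass must finish before localization (must start by day 16). With a 5-day duration, balance pass must start by 16 − 5 = day 11.
Patch build must finish by day 17; it takes 4 days, so it must start by 17 − 4 = day 13.
The design doc must finish in time for balance pass (must start by day 11); localization (must start by day 16); patch build (must start by day 13). The tightest is day 11, so the design doc must start by 11 − 9 = day 2.

2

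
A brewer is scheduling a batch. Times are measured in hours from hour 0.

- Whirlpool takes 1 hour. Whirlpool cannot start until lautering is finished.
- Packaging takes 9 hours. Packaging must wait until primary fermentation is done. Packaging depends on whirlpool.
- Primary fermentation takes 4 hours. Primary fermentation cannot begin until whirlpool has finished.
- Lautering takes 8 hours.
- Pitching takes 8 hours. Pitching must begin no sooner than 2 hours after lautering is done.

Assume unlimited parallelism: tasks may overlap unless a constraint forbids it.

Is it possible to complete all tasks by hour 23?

Yes

Lautering has no prerequisites, so it starts at hour 0 and finishes at hour 8.
Pitching cannot begin until lautering (finishes hour 8, plus 2-hour gap → hour 10). It runs from hour 10 to 10 + 8 = hour 18.
After lautering (finishes hour 8), whirlpool can start at hour 8 and finishes at hour 9.
Primary fermentation waits on whirlpool (finishes hour 9), so it starts at hour 9 and finishes at 9 + 4 = hour 13.
For packaging: primary fermentation (finishes hour 13); whirlpool (finishes hour 9). Taking the maximum gives a start of hour 13, and it finishes at 13 + 9 = hour 22.
Every task is finished by hour 22, which is no later than the deadline of 23, so the schedule is feasible.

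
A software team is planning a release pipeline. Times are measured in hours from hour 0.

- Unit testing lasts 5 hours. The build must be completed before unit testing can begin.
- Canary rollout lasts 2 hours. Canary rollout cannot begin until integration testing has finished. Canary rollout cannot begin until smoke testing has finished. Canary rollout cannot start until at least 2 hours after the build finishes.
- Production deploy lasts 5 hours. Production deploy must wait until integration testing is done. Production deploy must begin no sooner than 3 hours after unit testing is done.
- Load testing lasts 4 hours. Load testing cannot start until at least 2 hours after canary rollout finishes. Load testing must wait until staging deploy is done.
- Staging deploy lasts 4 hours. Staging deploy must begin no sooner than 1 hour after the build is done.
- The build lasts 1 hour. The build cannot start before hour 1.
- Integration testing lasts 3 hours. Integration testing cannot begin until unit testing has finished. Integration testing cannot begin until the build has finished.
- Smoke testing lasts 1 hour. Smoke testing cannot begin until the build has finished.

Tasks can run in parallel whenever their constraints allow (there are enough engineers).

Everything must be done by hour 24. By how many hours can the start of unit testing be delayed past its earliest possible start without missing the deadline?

6

The build waits on its own release at hour 1, so it starts at hour 1 and finishes at 1 + 1 = hour 2.
Unit testing waits on the build (finishes hour 2), so it starts at hour 2 and finishes at 2 + 5 = hour 7.

Working backward from the deadline:
To finish by hour 24, load testing (duration 4) must start no later than hour 20.
Canary rollout has to be done before load testing (must start by hour 20, minus 2-hour gap → hour 18). That means finishing by hour 18, i.e. starting by 18 − 2 = hour 16.
Production deploy has no dependents, so it just needs to finish by hour 24. Starting by 24 − 5 = hour 19 achieves that.
Integration testing has several dependents: canary rollout (must start by hour 16); production deploy (must start by hour 19). The earliest of those limits is hour 16, so integration testing must start by 16 − 3 = hour 13.
Unit testing must finish in time for integration testing (must start by hour 13); production deploy (must start by hour 19, minus 3-hour gap → hour 16). The tightest is hour 13, so unit testing must start by 13 − 5 = hour 8.
So unit testing can start as early as hour 2 and as late as hour 8, giving 8 − 2 = 6 hours of slack.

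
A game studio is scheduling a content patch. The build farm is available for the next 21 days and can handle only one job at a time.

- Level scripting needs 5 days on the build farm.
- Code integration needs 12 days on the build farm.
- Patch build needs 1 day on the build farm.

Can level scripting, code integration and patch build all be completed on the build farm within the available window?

Running back to back, the jobs need 5 + 12 + 1 = 18 days on the build farm.
Since 18 ≤ 21, they fit within the window.

Yes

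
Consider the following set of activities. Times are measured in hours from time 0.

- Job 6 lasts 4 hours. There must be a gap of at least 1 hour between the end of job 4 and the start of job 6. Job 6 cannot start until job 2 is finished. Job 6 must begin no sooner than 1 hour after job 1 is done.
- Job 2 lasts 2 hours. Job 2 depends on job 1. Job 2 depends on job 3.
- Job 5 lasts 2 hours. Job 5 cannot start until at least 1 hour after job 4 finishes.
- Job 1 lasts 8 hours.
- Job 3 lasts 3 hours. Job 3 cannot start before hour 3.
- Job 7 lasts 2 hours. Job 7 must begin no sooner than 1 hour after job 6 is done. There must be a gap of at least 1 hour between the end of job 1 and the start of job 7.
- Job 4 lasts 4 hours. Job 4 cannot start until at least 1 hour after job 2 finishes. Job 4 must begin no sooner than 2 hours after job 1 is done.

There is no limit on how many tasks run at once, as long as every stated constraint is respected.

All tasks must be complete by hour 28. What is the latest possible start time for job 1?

5

Job 5 has no dependents, so it just needs to finish by hour 28. Starting by 28 − 2 = hour 26 achieves that.
Nothing follows job 7; the deadline of hour 28 is its only limit. It must start by 28 − 2 = hour 26.
Job 6 must finish before job 7 (must start by hour 26, minus 1-hour gap → hour 25). With a 4-hour duration, job 6 must start by 25 − 4 = hour 21.
Job 4 has several dependents: job 5 (must start by hour 26, minus 1-hour gap → hour 25); job 6 (must start by hour 21, minus 1-hour gap → hour 20). The earliest of those limits is hour 20, so job 4 must start by 20 − 4 = hour 16.
Job 2 has several dependents: job 4 (must start by hour 16, minus 1-hour gap → hour 15); job 6 (must start by hour 21). The earliest of those limits is hour 15, so job 2 must start by 15 − 2 = hour 13.
Job 1 must finish in time for job 2 (must start by hour 13); job 4 (must start by hour 16, minus 2-hour gap → hour 14); job 6 (must start by hour 21, minus 1-hour gap → hour 20); job 7 (must start by hour 26, minus 1-hour gap → hour 25). The tightest is hour 13, so job 1 must start by 13 − 8 = hour 5.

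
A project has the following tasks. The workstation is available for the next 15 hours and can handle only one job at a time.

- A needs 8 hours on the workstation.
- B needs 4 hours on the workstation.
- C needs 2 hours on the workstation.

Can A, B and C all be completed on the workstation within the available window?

Yes

Running back to back, the jobs need 8 + 4 + 2 = 14 hours on the workstation.
Since 14 ≤ 15, they fit within the window.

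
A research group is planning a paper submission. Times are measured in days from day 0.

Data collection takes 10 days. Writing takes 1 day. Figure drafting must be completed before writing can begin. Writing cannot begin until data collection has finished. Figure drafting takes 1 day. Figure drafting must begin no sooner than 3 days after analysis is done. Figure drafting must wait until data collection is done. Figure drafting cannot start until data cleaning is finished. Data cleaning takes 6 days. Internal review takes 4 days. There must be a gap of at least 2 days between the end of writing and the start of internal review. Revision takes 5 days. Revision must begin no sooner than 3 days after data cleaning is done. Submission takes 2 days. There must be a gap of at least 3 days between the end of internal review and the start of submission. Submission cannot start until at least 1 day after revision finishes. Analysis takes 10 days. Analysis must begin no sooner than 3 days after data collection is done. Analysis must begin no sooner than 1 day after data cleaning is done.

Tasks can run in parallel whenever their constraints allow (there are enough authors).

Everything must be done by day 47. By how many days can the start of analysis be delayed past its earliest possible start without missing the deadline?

Data cleaning can start immediately at day 0; it finishes at day 6.
Nothing blocks data collection, so it runs from day 0 to day 10.
Analysis cannot start until data collection (finishes day 10, plus 3-day gap → day 13); data cleaning (finishes day 6, plus 1-day gap → day 7). The controlling bound is day 13, so analysis finishes at 13 + 10 = day 23.

Working backward from the deadline:
Submission must finish by day 47; it takes 2 days, so it must start by 47 − 2 = day 45.
Internal review feeds into submission (must start by day 45, minus 3-day gap → day 42); so internal review must finish by day 42 and therefore start by day 38.
Writing feeds into internal review (must start by day 38, minus 2-day gap → day 36); so writing must finish by day 36 and therefore start by day 35.
Since writing (must start by day 35) depends on it, figure drafting must finish by day 35. Backing off its 1-day duration gives a latest start of day 34.
Analysis has to be done before figure drafting (must start by day 34, minus 3-day gap → day 31). That means finishing by day 31, i.e. starting by 31 − 10 = day 21.
So analysis can start as early as day 13 and as late as day 21, giving 21 − 13 = 8 days of slack.

8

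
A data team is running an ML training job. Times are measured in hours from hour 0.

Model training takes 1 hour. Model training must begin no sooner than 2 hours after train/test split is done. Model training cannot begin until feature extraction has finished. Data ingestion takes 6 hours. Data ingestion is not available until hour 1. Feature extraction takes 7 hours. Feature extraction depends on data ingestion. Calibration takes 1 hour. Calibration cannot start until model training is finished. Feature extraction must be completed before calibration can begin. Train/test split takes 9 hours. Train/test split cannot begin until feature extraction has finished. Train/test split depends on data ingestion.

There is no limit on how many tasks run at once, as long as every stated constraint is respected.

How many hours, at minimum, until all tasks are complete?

Data ingestion waits on its own release at hour 1, so it starts at hour 1 and finishes at 1 + 6 = hour 7.
Feature extraction waits on data ingestion (finishes hour 7), so it starts at hour 7 and finishes at 7 + 7 = hour 14.
For train/test split: feature extraction (finishes hour 14); data ingestion (finishes hour 7). Taking the maximum gives a start of hour 14, and it finishes at 14 + 9 = hour 23.
For model training: train/test split (finishes hour 23, plus 2-hour gap → hour 25); feature extraction (finishes hour 14). Taking the maximum gives a start of hour 25, and it finishes at 25 + 1 = hour 26.
Calibration needs all of model training (finishes hour 26); feature extraction (finishes hour 14). That puts its earliest start at hour 26; it finishes at 26 + 1 = hour 27.
All tasks are finished once the last one completes. Finish times: Data ingestion at 7, Feature extraction at 14, Train/test split at 23, Model training at 26, Calibration at 27. The latest is hour 27.

27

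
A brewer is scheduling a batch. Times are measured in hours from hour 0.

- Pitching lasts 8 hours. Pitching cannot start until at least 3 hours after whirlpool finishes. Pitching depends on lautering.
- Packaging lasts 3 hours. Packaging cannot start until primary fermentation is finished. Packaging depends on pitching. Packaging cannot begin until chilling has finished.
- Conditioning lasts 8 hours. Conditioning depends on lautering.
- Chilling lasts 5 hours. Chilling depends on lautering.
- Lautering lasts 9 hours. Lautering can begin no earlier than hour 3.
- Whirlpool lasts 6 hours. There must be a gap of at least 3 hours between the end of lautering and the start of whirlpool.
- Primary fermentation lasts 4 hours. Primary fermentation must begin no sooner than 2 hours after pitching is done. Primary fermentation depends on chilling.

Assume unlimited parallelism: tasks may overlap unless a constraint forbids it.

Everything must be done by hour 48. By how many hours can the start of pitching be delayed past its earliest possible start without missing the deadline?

7

After its own release at hour 3, lautering can start at hour 3 and finishes at hour 12.
Whirlpool waits on lautering (finishes hour 12, plus 3-hour gap → hour 15), so it starts at hour 15 and finishes at 15 + 6 = hour 21.
Pitching needs all of whirlpool (finishes hour 21, plus 3-hour gap → hour 24); lautering (finishes hour 12). That puts its earliest start at hour 24; it finishes at 24 + 8 = hour 32.

Working backward from the deadline:
Packaging has no dependents, so it just needs to finish by hour 48. Starting by 48 − 3 = hour 45 achieves that.
Primary fermentation has to be done before packaging (must start by hour 45). That means finishing by hour 45, i.e. starting by 45 − 4 = hour 41.
Pitching feeds primary fermentation (must start by hour 41, minus 2-hour gap → hour 39); packaging (must start by hour 45). Taking the minimum, pitching must finish by hour 39 and start by 39 − 8 = hour 31.
So pitching can start as early as hour 24 and as late as hour 31, giving 31 − 24 = 7 hours of slack.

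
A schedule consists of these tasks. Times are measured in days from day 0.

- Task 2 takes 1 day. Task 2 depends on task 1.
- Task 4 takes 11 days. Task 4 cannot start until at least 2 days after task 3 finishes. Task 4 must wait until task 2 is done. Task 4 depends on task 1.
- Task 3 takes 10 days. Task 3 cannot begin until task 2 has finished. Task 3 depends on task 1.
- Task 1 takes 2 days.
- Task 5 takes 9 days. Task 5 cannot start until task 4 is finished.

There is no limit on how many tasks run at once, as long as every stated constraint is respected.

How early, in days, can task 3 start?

3

Task 1 can start immediately at day 0; it finishes at day 2.
After task 1 (finishes day 2), task 2 can start at day 2 and finishes at day 3.
Task 3 waits on task 2 (finishes day 3); task 1 (finishes day 2). The latest of these is day 3, which is the earliest task 3 can start.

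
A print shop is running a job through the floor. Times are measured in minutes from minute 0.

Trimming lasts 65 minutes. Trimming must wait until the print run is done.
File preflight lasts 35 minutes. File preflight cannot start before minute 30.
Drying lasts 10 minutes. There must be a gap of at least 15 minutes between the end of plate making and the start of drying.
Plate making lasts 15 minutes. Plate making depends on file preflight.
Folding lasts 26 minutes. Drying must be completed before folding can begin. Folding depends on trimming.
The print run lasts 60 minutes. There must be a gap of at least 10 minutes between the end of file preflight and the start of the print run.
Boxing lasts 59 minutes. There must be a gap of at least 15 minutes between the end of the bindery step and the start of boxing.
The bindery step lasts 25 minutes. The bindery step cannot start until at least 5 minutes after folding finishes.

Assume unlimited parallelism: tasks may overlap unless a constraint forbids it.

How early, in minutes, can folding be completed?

After its own release at minute 30, file preflight can start at minute 30 and finishes at minute 65.
The print run cannot begin until file preflight (finishes minute 65, plus 10-minute gap → minute 75). It runs from minute 75 to 75 + 60 = minute 135.
After the print run (finishes minute 135), trimming can start at minute 135 and finishes at minute 200.
Plate making waits on file preflight (finishes minute 65), so it starts at minute 65 and finishes at 65 + 15 = minute 80.
After plate making (finishes minute 80, plus 15-minute gap → minute 95), drying can start at minute 95 and finishes at minute 105.
Folding cannot start until drying (finishes minute 105); trimming (finishes minute 200). The controlling bound is minute 200, so folding finishes at 200 + 26 = minute 226.

226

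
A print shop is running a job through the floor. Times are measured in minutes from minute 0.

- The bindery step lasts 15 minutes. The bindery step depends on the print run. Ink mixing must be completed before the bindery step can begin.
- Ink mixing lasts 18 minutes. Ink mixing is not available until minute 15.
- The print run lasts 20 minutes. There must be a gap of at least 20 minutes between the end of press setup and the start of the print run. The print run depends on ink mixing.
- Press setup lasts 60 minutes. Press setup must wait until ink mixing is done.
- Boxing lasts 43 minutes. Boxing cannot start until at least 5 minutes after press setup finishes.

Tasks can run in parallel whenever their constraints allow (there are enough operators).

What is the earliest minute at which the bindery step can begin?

133

Ink mixing waits on its own release at minute 15, so it starts at minute 15 and finishes at 15 + 18 = minute 33.
Press setup cannot begin until ink mixing (finishes minute 33). It runs from minute 33 to 33 + 60 = minute 93.
The print run cannot start until press setup (finishes minute 93, plus 20-minute gap → minute 113); ink mixing (finishes minute 33). The controlling bound is minute 113, so the print run finishes at 113 + 20 = minute 133.
The bindery step waits on the print run (finishes minute 133); ink mixing (finishes minute 33). The latest of these is minute 133, which is the earliest the bindery step can start.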